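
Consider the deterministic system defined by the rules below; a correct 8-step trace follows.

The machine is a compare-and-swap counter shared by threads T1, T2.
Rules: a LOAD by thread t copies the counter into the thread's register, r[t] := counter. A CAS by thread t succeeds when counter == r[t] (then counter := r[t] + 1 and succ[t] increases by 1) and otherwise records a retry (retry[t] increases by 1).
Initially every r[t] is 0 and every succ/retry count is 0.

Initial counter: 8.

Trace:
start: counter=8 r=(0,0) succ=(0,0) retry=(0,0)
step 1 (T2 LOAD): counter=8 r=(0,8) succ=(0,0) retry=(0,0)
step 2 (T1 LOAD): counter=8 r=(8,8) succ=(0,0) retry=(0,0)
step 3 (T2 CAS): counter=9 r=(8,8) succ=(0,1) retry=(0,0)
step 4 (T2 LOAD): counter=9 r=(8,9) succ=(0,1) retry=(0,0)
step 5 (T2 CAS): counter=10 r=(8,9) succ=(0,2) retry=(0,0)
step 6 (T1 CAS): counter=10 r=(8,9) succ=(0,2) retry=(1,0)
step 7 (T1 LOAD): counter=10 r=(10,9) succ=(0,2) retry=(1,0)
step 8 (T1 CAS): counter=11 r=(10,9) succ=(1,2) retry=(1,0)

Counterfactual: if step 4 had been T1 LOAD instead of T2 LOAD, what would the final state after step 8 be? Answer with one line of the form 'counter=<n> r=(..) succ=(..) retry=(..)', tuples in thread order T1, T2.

(re-executing from step 4 with the substitution; state before step 4: counter=9 r=(8,8) succ=(0,1) retry=(0,0))
step 4 (T1 LOAD): counter=9 r=(9,8) succ=(0,1) retry=(0,0)
step 5 (T2 CAS): counter=9 r=(9,8) succ=(0,1) retry=(0,1)
step 6 (T1 CAS): counter=10 r=(9,8) succ=(1,1) retry=(0,1)
step 7 (T1 LOAD): counter=10 r=(10,8) succ=(1,1) retry=(0,1)
step 8 (T1 CAS): counter=11 r=(10,8) succ=(2,1) retry=(0,1)

counter=11 r=(10,8) succ=(2,1) retry=(0,1)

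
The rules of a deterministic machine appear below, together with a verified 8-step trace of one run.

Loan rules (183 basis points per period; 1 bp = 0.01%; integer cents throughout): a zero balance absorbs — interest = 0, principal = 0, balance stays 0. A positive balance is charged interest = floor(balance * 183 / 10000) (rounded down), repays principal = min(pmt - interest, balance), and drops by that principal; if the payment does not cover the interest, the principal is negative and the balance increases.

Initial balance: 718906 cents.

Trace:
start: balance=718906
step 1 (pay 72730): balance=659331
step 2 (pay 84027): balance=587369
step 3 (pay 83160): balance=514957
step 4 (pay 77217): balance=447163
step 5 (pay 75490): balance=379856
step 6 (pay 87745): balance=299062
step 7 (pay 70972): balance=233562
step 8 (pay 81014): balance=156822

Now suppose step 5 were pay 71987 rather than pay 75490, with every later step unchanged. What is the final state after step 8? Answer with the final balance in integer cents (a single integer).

160521

(re-executing from step 5 with the substitution; state before step 5: balance=447163)
step 5 (pay 71987): balance=383359
step 6 (pay 87745): balance=302629
step 7 (pay 70972): balance=237195
step 8 (pay 81014): balance=160521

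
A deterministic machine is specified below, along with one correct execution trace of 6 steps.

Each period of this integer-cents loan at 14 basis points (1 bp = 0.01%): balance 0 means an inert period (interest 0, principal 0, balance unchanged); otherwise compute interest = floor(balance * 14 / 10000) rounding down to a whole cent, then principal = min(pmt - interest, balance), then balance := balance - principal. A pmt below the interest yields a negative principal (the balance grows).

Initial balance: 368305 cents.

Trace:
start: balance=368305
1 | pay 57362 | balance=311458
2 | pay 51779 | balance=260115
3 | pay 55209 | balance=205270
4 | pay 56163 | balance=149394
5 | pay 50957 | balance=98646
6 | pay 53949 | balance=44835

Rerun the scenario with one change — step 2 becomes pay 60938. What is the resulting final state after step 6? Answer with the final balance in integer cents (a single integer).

(re-executing from step 2 with the substitution; state before step 2: balance=311458)
2 | pay 60938 | balance=250956
3 | pay 55209 | balance=196098
4 | pay 56163 | balance=140209
5 | pay 50957 | balance=89448
6 | pay 53949 | balance=35624

35624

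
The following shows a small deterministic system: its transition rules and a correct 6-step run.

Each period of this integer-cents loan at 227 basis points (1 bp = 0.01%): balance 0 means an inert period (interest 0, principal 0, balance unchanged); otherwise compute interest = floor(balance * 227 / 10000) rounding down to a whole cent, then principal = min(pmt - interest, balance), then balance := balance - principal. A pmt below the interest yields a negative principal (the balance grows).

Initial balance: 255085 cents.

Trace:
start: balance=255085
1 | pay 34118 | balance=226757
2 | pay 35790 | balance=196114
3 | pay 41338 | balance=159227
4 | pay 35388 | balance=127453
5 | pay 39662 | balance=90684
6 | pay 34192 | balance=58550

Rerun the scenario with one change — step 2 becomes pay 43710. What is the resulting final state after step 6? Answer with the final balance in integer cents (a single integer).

49887

(re-executing from step 2 with the substitution; state before step 2: balance=226757)
2 | pay 43710 | balance=188194
3 | pay 41338 | balance=151128
4 | pay 35388 | balance=119170
5 | pay 39662 | balance=82213
6 | pay 34192 | balance=49887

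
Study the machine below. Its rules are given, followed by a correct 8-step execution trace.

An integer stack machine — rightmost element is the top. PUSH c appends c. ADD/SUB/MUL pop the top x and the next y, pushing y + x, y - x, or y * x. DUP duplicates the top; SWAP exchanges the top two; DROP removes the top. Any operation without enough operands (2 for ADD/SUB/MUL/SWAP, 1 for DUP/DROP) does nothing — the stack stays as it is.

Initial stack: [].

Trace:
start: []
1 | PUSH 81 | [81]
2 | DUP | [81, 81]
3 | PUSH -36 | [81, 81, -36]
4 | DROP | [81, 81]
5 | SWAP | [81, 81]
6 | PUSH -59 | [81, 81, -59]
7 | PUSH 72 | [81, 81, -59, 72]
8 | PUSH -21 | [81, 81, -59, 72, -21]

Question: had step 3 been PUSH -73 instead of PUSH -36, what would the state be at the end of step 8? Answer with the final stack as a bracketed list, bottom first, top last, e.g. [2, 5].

(re-executing from step 3 with the substitution; state before step 3: [81, 81])
3 | PUSH -73 | [81, 81, -73]
4 | DROP | [81, 81]
5 | SWAP | [81, 81]
6 | PUSH -59 | [81, 81, -59]
7 | PUSH 72 | [81, 81, -59, 72]
8 | PUSH -21 | [81, 81, -59, 72, -21]

[81, 81, -59, 72, -21]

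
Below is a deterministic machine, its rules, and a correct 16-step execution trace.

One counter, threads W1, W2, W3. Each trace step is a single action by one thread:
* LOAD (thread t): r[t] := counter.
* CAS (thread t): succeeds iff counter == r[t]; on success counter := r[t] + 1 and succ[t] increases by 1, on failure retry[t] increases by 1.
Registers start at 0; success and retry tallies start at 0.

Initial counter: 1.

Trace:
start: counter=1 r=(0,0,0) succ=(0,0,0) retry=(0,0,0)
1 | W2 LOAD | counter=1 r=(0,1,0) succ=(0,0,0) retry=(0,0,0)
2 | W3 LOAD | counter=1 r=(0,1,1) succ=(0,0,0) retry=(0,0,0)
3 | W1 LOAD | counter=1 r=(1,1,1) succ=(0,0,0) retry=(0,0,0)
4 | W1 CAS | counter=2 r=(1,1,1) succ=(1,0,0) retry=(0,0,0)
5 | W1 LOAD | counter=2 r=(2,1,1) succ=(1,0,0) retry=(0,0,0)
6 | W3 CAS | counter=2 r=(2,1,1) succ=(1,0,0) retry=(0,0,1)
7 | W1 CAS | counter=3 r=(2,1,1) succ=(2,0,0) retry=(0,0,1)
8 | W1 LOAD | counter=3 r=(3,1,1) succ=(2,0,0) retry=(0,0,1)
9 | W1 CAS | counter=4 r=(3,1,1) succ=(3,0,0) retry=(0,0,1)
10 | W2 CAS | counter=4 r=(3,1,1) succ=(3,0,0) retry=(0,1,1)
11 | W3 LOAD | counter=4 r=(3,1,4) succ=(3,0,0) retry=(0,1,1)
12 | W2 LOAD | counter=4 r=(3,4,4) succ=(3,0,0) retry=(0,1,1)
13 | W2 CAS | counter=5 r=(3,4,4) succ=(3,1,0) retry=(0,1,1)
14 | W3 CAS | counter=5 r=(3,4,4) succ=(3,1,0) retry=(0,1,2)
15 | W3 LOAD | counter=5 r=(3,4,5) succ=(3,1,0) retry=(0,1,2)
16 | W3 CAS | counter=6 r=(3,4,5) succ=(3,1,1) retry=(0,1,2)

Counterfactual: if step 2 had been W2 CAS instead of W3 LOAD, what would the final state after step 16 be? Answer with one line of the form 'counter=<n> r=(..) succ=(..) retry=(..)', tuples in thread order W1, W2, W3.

(re-executing from step 2 with the substitution; state before step 2: counter=1 r=(0,1,0) succ=(0,0,0) retry=(0,0,0))
2 | W2 CAS | counter=2 r=(0,1,0) succ=(0,1,0) retry=(0,0,0)
3 | W1 LOAD | counter=2 r=(2,1,0) succ=(0,1,0) retry=(0,0,0)
4 | W1 CAS | counter=3 r=(2,1,0) succ=(1,1,0) retry=(0,0,0)
5 | W1 LOAD | counter=3 r=(3,1,0) succ=(1,1,0) retry=(0,0,0)
6 | W3 CAS | counter=3 r=(3,1,0) succ=(1,1,0) retry=(0,0,1)
7 | W1 CAS | counter=4 r=(3,1,0) succ=(2,1,0) retry=(0,0,1)
8 | W1 LOAD | counter=4 r=(4,1,0) succ=(2,1,0) retry=(0,0,1)
9 | W1 CAS | counter=5 r=(4,1,0) succ=(3,1,0) retry=(0,0,1)
10 | W2 CAS | counter=5 r=(4,1,0) succ=(3,1,0) retry=(0,1,1)
11 | W3 LOAD | counter=5 r=(4,1,5) succ=(3,1,0) retry=(0,1,1)
12 | W2 LOAD | counter=5 r=(4,5,5) succ=(3,1,0) retry=(0,1,1)
13 | W2 CAS | counter=6 r=(4,5,5) succ=(3,2,0) retry=(0,1,1)
14 | W3 CAS | counter=6 r=(4,5,5) succ=(3,2,0) retry=(0,1,2)
15 | W3 LOAD | counter=6 r=(4,5,6) succ=(3,2,0) retry=(0,1,2)
16 | W3 CAS | counter=7 r=(4,5,6) succ=(3,2,1) retry=(0,1,2)

counter=7 r=(4,5,6) succ=(3,2,1) retry=(0,1,2)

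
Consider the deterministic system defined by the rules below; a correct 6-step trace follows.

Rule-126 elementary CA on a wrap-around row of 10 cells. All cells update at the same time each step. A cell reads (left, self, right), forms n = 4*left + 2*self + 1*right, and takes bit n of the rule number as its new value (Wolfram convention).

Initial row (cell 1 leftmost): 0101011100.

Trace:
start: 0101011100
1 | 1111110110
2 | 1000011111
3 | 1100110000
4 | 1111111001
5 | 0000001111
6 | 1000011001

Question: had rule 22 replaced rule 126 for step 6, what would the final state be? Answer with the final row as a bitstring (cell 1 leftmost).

1000010000

(re-executing step 6 under rule 22; state before step 6: 0000001111)
6 | 1000010000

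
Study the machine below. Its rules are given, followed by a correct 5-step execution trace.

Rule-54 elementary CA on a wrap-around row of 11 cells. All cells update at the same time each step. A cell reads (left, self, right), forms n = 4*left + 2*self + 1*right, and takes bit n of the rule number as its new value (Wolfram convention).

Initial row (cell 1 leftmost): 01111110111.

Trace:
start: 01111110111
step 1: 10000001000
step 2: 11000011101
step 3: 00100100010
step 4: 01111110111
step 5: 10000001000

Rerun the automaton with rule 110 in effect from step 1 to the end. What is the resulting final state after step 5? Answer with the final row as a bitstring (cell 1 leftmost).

(re-executing steps 1..5 under rule 110; state before step 1: 01111110111)
step 1: 11000011101
step 2: 01000110111
step 3: 11001111101
step 4: 01011000111
step 5: 11111001101

11111001101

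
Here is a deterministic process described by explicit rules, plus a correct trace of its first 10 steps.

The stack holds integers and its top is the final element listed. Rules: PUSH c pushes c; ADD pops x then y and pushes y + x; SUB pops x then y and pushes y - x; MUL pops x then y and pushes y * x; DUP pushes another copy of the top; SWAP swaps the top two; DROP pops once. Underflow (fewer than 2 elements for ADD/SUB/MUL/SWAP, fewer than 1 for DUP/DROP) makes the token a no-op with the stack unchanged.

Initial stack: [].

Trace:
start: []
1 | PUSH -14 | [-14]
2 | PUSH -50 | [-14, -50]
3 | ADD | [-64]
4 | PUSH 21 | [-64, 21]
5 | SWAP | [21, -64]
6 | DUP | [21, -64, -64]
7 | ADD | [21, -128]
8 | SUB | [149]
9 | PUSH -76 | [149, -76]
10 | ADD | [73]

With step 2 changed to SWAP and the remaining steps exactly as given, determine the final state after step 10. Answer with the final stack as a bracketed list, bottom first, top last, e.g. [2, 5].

(re-executing from step 2 with the substitution; state before step 2: [-14])
2 | SWAP | [-14]
3 | ADD | [-14]
4 | PUSH 21 | [-14, 21]
5 | SWAP | [21, -14]
6 | DUP | [21, -14, -14]
7 | ADD | [21, -28]
8 | SUB | [49]
9 | PUSH -76 | [49, -76]
10 | ADD | [-27]

[-27]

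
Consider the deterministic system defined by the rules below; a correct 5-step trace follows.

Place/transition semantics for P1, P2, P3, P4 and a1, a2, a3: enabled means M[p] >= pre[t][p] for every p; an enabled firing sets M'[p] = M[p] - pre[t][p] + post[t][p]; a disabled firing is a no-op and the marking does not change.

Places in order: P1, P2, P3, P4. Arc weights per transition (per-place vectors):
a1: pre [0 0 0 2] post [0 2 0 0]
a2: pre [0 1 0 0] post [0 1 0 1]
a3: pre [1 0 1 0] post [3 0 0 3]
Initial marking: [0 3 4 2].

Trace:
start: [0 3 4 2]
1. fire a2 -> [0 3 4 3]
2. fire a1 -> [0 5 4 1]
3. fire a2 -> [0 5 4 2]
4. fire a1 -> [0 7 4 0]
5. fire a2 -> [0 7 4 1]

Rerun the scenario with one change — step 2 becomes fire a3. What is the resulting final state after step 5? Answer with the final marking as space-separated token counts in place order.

0 5 4 3

(re-executing from step 2 with the substitution; state before step 2: [0 3 4 3])
2. fire a3 -> [0 3 4 3]
3. fire a2 -> [0 3 4 4]
4. fire a1 -> [0 5 4 2]
5. fire a2 -> [0 5 4 3]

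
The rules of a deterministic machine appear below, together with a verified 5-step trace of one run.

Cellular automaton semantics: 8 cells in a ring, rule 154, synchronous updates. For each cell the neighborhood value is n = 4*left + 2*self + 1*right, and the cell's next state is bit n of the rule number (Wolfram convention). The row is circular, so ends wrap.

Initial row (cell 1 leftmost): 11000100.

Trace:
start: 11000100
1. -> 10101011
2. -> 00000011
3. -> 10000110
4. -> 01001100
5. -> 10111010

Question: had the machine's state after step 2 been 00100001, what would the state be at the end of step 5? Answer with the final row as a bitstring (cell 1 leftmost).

01011011

state after step 2 := 00100001
3. -> 11010010
4. -> 10001100
5. -> 01011011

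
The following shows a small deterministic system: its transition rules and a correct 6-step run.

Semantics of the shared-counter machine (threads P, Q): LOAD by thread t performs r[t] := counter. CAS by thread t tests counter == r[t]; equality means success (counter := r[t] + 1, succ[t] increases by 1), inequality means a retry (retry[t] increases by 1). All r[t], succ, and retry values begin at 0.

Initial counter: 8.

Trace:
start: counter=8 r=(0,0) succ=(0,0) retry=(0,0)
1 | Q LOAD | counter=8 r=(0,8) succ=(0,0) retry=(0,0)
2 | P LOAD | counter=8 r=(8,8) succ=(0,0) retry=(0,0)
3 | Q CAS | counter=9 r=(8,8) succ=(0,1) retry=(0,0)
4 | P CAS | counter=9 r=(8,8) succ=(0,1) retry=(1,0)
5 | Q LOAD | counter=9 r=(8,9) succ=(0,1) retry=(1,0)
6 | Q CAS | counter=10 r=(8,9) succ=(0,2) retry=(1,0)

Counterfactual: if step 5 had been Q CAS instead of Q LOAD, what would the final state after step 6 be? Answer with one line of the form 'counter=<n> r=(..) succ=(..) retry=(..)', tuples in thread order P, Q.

(re-executing from step 5 with the substitution; state before step 5: counter=9 r=(8,8) succ=(0,1) retry=(1,0))
5 | Q CAS | counter=9 r=(8,8) succ=(0,1) retry=(1,1)
6 | Q CAS | counter=9 r=(8,8) succ=(0,1) retry=(1,2)

counter=9 r=(8,8) succ=(0,1) retry=(1,2)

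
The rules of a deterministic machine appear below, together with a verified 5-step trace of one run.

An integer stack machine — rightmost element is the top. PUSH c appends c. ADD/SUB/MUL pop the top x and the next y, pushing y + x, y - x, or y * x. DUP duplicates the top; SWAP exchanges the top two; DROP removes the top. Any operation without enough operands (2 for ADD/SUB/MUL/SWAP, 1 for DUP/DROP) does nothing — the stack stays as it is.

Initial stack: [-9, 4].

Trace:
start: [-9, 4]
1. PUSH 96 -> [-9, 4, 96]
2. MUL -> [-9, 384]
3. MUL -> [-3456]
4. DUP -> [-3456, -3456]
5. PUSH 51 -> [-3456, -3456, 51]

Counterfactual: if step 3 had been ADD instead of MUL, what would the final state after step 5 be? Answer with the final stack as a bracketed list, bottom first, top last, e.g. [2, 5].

(re-executing from step 3 with the substitution; state before step 3: [-9, 384])
3. ADD -> [375]
4. DUP -> [375, 375]
5. PUSH 51 -> [375, 375, 51]

[375, 375, 51]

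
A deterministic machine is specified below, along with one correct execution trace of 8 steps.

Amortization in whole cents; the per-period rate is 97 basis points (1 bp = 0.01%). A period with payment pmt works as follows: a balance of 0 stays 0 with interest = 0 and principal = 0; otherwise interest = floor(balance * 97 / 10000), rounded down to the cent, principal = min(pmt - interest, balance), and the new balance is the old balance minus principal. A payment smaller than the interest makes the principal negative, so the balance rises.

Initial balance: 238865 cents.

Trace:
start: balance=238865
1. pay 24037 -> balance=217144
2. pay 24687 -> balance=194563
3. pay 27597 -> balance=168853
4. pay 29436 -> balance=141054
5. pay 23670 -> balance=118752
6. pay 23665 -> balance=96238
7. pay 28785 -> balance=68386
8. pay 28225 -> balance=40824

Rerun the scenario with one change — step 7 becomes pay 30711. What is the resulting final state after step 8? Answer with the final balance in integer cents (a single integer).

(re-executing from step 7 with the substitution; state before step 7: balance=96238)
7. pay 30711 -> balance=66460
8. pay 28225 -> balance=38879

38879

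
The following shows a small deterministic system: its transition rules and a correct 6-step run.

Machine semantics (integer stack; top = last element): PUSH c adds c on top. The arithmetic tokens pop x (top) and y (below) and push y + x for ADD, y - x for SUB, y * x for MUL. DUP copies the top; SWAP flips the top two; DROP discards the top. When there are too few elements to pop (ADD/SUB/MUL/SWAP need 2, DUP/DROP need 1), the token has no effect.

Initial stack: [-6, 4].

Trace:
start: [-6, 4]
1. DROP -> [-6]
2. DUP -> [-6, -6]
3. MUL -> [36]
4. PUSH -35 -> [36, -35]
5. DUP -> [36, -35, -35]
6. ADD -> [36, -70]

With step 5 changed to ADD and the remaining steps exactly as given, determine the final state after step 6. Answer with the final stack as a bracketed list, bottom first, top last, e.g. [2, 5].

(re-executing from step 5 with the substitution; state before step 5: [36, -35])
5. ADD -> [1]
6. ADD -> [1]

[1]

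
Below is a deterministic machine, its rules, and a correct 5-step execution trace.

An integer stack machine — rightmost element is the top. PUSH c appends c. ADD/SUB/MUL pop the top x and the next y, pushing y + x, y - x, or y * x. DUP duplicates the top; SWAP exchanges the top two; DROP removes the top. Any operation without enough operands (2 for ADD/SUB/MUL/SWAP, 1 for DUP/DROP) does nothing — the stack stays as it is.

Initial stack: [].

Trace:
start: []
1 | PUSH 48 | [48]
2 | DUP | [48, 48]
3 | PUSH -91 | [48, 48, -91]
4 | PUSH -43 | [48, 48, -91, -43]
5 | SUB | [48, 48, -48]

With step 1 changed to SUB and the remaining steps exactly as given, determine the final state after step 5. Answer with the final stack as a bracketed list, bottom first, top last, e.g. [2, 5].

[-48]

(re-executing from step 1 with the substitution; state before step 1: [])
1 | SUB | []
2 | DUP | []
3 | PUSH -91 | [-91]
4 | PUSH -43 | [-91, -43]
5 | SUB | [-48]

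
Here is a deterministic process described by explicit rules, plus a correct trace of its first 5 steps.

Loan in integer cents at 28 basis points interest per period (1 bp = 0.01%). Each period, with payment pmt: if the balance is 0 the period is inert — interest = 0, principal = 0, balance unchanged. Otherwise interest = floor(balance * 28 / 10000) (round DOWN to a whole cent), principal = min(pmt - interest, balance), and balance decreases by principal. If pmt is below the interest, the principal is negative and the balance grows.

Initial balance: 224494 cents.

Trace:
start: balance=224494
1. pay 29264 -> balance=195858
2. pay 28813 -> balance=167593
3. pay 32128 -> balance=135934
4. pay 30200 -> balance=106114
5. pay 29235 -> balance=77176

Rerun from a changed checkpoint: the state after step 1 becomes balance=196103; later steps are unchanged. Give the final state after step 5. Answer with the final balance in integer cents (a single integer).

77423

state after step 1 := balance=196103
2. pay 28813 -> balance=167839
3. pay 32128 -> balance=136180
4. pay 30200 -> balance=106361
5. pay 29235 -> balance=77423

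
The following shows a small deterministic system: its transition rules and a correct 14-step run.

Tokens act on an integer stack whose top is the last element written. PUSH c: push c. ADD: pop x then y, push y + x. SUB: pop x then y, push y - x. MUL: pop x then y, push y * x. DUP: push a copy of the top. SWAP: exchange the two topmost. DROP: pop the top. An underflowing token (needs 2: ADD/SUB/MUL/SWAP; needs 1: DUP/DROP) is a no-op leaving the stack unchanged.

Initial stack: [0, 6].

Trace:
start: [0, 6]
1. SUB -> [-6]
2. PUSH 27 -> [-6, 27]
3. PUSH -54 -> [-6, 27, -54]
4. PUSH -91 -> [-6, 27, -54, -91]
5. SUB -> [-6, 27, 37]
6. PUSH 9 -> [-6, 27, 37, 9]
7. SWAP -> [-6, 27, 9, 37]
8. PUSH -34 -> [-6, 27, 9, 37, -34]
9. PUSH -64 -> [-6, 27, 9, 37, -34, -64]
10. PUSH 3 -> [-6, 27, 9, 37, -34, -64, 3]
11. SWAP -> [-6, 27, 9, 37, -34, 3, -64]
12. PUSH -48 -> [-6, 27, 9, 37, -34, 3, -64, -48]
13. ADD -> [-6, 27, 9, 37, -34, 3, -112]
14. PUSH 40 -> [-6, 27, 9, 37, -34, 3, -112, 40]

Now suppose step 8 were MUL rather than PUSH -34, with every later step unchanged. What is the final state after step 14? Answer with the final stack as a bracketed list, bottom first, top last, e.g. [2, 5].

(re-executing from step 8 with the substitution; state before step 8: [-6, 27, 9, 37])
8. MUL -> [-6, 27, 333]
9. PUSH -64 -> [-6, 27, 333, -64]
10. PUSH 3 -> [-6, 27, 333, -64, 3]
11. SWAP -> [-6, 27, 333, 3, -64]
12. PUSH -48 -> [-6, 27, 333, 3, -64, -48]
13. ADD -> [-6, 27, 333, 3, -112]
14. PUSH 40 -> [-6, 27, 333, 3, -112, 40]

[-6, 27, 333, 3, -112, 40]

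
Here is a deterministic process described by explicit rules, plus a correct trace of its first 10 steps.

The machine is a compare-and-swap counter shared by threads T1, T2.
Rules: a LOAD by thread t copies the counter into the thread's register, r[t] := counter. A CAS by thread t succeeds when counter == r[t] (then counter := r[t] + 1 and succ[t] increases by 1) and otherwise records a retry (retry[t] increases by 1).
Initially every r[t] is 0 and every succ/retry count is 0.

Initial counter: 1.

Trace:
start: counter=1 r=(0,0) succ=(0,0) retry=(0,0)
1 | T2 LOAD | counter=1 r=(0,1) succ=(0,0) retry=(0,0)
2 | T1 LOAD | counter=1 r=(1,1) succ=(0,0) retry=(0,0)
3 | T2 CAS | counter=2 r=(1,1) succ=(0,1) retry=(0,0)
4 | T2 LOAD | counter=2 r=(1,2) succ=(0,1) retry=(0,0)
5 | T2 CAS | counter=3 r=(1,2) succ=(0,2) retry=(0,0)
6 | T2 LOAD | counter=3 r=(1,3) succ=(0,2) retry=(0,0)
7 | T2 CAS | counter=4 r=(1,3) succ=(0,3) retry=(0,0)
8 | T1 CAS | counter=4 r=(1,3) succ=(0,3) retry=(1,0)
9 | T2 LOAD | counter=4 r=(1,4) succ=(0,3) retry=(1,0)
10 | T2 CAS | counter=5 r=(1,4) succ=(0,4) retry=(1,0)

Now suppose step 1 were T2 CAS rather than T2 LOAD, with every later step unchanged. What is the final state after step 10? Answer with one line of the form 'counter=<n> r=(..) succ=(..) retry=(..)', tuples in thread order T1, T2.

(re-executing from step 1 with the substitution; state before step 1: counter=1 r=(0,0) succ=(0,0) retry=(0,0))
1 | T2 CAS | counter=1 r=(0,0) succ=(0,0) retry=(0,1)
2 | T1 LOAD | counter=1 r=(1,0) succ=(0,0) retry=(0,1)
3 | T2 CAS | counter=1 r=(1,0) succ=(0,0) retry=(0,2)
4 | T2 LOAD | counter=1 r=(1,1) succ=(0,0) retry=(0,2)
5 | T2 CAS | counter=2 r=(1,1) succ=(0,1) retry=(0,2)
6 | T2 LOAD | counter=2 r=(1,2) succ=(0,1) retry=(0,2)
7 | T2 CAS | counter=3 r=(1,2) succ=(0,2) retry=(0,2)
8 | T1 CAS | counter=3 r=(1,2) succ=(0,2) retry=(1,2)
9 | T2 LOAD | counter=3 r=(1,3) succ=(0,2) retry=(1,2)
10 | T2 CAS | counter=4 r=(1,3) succ=(0,3) retry=(1,2)

counter=4 r=(1,3) succ=(0,3) retry=(1,2)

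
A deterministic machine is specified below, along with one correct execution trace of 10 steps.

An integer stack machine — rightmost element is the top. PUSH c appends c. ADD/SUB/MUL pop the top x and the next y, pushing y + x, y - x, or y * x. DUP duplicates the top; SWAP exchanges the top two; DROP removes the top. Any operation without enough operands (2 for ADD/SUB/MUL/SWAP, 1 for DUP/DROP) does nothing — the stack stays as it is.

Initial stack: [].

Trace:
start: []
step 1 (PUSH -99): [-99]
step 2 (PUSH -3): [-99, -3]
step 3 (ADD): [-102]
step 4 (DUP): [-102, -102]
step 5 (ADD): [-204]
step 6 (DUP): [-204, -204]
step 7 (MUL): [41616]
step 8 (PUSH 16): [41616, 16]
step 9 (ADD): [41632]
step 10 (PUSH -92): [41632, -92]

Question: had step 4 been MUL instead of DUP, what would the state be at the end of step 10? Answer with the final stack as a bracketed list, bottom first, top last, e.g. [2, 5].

[10420, -92]

(re-executing from step 4 with the substitution; state before step 4: [-102])
step 4 (MUL): [-102]
step 5 (ADD): [-102]
step 6 (DUP): [-102, -102]
step 7 (MUL): [10404]
step 8 (PUSH 16): [10404, 16]
step 9 (ADD): [10420]
step 10 (PUSH -92): [10420, -92]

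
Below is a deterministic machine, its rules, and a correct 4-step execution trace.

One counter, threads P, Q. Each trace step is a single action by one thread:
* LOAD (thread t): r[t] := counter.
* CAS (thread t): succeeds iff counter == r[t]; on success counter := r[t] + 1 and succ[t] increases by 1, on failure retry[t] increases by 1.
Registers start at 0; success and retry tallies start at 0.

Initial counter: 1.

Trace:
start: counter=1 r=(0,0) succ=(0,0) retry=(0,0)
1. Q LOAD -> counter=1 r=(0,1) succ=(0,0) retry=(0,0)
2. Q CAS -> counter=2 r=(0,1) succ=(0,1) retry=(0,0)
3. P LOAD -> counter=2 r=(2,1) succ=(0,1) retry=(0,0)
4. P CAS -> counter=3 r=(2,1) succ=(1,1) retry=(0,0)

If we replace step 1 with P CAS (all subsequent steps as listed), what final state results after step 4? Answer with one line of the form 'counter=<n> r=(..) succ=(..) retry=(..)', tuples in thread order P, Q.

(re-executing from step 1 with the substitution; state before step 1: counter=1 r=(0,0) succ=(0,0) retry=(0,0))
1. P CAS -> counter=1 r=(0,0) succ=(0,0) retry=(1,0)
2. Q CAS -> counter=1 r=(0,0) succ=(0,0) retry=(1,1)
3. P LOAD -> counter=1 r=(1,0) succ=(0,0) retry=(1,1)
4. P CAS -> counter=2 r=(1,0) succ=(1,0) retry=(1,1)

counter=2 r=(1,0) succ=(1,0) retry=(1,1)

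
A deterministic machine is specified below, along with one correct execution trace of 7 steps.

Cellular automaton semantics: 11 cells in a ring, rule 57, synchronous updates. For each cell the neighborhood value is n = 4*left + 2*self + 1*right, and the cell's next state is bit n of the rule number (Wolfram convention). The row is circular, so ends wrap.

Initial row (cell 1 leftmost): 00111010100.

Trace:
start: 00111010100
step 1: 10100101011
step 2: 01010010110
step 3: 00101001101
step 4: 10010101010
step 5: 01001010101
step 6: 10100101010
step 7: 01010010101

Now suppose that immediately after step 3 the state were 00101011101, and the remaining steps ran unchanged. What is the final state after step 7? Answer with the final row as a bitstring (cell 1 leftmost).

state after step 3 := 00101011101
step 4: 10010110010
step 5: 01001101001
step 6: 10101010100
step 7: 01010101010

01010101010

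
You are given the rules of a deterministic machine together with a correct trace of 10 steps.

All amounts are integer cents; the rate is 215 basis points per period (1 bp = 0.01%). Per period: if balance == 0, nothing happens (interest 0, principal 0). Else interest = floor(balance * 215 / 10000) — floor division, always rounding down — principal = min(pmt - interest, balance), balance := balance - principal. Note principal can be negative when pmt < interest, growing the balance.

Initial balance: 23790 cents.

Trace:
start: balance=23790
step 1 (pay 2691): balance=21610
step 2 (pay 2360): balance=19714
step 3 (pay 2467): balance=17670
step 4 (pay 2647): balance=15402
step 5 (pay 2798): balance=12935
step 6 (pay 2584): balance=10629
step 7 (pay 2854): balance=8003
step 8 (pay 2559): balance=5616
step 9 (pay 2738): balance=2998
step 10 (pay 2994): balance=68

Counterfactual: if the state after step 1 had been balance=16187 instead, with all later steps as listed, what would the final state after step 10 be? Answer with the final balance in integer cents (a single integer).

state after step 1 := balance=16187
step 2 (pay 2360): balance=14175
step 3 (pay 2467): balance=12012
step 4 (pay 2647): balance=9623
step 5 (pay 2798): balance=7031
step 6 (pay 2584): balance=4598
step 7 (pay 2854): balance=1842
step 8 (pay 2559): balance=0
step 9 (pay 2738): balance=0
step 10 (pay 2994): balance=0

0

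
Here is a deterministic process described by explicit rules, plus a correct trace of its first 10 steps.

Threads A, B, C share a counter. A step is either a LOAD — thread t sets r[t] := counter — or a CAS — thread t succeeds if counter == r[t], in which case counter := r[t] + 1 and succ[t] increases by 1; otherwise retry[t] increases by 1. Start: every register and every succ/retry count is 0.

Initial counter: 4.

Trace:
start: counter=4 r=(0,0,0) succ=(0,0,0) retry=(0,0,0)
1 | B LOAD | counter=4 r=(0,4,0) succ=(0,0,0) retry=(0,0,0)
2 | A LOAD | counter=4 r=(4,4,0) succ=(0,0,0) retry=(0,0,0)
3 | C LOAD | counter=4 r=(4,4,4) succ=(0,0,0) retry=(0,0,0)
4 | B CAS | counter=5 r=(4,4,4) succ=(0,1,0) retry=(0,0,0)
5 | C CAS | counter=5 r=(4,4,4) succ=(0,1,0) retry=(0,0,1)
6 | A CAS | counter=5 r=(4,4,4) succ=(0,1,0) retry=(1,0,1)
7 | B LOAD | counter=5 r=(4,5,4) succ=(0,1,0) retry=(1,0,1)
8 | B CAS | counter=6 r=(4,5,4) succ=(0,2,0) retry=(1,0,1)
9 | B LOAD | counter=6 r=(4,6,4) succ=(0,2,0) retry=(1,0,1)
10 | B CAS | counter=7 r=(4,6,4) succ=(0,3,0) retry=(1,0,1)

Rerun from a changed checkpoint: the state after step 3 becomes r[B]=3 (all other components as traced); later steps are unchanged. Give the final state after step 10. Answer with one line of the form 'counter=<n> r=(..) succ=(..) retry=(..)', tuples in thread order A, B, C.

counter=7 r=(4,6,4) succ=(0,2,1) retry=(1,1,0)

state after step 3 := counter=4 r=(4,3,4) succ=(0,0,0) retry=(0,0,0)
4 | B CAS | counter=4 r=(4,3,4) succ=(0,0,0) retry=(0,1,0)
5 | C CAS | counter=5 r=(4,3,4) succ=(0,0,1) retry=(0,1,0)
6 | A CAS | counter=5 r=(4,3,4) succ=(0,0,1) retry=(1,1,0)
7 | B LOAD | counter=5 r=(4,5,4) succ=(0,0,1) retry=(1,1,0)
8 | B CAS | counter=6 r=(4,5,4) succ=(0,1,1) retry=(1,1,0)
9 | B LOAD | counter=6 r=(4,6,4) succ=(0,1,1) retry=(1,1,0)
10 | B CAS | counter=7 r=(4,6,4) succ=(0,2,1) retry=(1,1,0)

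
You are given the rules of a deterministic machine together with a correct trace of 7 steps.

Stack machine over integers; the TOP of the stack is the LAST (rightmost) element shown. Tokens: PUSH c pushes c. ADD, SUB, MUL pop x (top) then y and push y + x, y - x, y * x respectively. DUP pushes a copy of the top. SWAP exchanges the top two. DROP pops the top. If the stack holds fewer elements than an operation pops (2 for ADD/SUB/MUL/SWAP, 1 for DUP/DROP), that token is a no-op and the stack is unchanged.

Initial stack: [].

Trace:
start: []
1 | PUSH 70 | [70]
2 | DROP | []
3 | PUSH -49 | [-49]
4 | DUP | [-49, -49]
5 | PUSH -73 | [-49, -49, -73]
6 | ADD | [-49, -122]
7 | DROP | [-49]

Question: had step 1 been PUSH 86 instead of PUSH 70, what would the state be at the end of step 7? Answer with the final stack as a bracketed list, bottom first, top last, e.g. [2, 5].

(re-executing from step 1 with the substitution; state before step 1: [])
1 | PUSH 86 | [86]
2 | DROP | []
3 | PUSH -49 | [-49]
4 | DUP | [-49, -49]
5 | PUSH -73 | [-49, -49, -73]
6 | ADD | [-49, -122]
7 | DROP | [-49]

[-49]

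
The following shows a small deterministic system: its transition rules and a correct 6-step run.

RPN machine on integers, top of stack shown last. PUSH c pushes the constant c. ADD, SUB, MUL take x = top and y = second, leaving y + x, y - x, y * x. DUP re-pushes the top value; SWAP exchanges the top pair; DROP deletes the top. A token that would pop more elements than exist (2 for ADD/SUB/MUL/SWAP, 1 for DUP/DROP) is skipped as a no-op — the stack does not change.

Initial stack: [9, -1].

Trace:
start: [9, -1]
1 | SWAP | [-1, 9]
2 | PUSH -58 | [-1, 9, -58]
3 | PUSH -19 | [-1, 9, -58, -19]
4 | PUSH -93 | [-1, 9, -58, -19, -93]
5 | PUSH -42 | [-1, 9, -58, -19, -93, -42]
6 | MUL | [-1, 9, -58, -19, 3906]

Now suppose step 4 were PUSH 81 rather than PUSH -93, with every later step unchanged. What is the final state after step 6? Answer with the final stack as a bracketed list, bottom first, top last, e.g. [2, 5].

[-1, 9, -58, -19, -3402]

(re-executing from step 4 with the substitution; state before step 4: [-1, 9, -58, -19])
4 | PUSH 81 | [-1, 9, -58, -19, 81]
5 | PUSH -42 | [-1, 9, -58, -19, 81, -42]
6 | MUL | [-1, 9, -58, -19, -3402]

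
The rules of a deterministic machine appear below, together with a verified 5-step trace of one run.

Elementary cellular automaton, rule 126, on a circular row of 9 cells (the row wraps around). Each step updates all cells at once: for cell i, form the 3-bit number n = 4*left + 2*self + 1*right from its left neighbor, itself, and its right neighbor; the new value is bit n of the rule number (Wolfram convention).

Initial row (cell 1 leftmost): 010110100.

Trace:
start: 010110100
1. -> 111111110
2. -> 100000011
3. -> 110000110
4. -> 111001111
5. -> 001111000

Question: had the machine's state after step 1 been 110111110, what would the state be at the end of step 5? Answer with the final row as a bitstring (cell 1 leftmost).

111000001

state after step 1 := 110111110
2. -> 111100011
3. -> 000110110
4. -> 001111111
5. -> 111000001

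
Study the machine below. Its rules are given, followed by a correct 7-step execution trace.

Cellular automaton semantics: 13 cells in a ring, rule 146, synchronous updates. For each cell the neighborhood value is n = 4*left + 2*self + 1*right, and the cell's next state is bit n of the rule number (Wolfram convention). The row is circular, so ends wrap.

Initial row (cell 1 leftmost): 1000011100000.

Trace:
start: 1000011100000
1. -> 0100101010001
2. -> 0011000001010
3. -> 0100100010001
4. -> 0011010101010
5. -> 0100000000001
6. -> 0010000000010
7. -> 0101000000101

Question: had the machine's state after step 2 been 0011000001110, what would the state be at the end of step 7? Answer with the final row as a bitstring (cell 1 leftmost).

state after step 2 := 0011000001110
3. -> 0100100010101
4. -> 0011010100000
5. -> 0100000010000
6. -> 1010000101000
7. -> 0001001000101

0001001000101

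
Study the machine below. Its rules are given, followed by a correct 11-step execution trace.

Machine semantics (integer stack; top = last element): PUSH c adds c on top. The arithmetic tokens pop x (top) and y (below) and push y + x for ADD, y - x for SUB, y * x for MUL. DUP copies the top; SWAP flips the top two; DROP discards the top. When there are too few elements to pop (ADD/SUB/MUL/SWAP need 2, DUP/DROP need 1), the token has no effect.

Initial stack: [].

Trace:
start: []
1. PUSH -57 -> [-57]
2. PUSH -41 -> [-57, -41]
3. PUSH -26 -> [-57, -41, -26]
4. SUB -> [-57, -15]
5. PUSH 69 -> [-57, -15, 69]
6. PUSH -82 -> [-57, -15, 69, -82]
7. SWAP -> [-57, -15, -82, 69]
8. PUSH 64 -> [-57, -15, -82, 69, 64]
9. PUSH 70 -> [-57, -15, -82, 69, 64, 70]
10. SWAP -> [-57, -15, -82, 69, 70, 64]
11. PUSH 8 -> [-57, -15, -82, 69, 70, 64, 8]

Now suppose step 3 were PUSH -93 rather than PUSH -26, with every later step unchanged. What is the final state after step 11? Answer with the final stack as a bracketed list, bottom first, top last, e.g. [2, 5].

[-57, 52, -82, 69, 70, 64, 8]

(re-executing from step 3 with the substitution; state before step 3: [-57, -41])
3. PUSH -93 -> [-57, -41, -93]
4. SUB -> [-57, 52]
5. PUSH 69 -> [-57, 52, 69]
6. PUSH -82 -> [-57, 52, 69, -82]
7. SWAP -> [-57, 52, -82, 69]
8. PUSH 64 -> [-57, 52, -82, 69, 64]
9. PUSH 70 -> [-57, 52, -82, 69, 64, 70]
10. SWAP -> [-57, 52, -82, 69, 70, 64]
11. PUSH 8 -> [-57, 52, -82, 69, 70, 64, 8]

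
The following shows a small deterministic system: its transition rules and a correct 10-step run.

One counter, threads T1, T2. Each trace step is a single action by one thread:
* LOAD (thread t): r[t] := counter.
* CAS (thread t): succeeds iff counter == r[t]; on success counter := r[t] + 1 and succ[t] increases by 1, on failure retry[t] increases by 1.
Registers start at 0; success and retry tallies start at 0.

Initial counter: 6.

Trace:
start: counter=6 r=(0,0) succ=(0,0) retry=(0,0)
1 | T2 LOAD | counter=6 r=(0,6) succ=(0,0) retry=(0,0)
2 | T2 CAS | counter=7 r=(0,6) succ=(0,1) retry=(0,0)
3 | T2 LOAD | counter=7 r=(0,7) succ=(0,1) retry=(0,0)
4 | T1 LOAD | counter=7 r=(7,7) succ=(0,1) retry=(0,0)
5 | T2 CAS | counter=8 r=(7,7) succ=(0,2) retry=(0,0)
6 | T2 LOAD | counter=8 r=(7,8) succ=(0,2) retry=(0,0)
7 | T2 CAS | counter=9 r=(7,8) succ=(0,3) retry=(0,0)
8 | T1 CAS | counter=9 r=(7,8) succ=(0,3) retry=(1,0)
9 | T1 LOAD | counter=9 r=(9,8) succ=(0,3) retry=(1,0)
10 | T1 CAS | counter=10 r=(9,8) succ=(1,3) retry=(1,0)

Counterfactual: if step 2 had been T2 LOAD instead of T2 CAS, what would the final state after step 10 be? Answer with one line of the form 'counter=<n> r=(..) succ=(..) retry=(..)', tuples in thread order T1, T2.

(re-executing from step 2 with the substitution; state before step 2: counter=6 r=(0,6) succ=(0,0) retry=(0,0))
2 | T2 LOAD | counter=6 r=(0,6) succ=(0,0) retry=(0,0)
3 | T2 LOAD | counter=6 r=(0,6) succ=(0,0) retry=(0,0)
4 | T1 LOAD | counter=6 r=(6,6) succ=(0,0) retry=(0,0)
5 | T2 CAS | counter=7 r=(6,6) succ=(0,1) retry=(0,0)
6 | T2 LOAD | counter=7 r=(6,7) succ=(0,1) retry=(0,0)
7 | T2 CAS | counter=8 r=(6,7) succ=(0,2) retry=(0,0)
8 | T1 CAS | counter=8 r=(6,7) succ=(0,2) retry=(1,0)
9 | T1 LOAD | counter=8 r=(8,7) succ=(0,2) retry=(1,0)
10 | T1 CAS | counter=9 r=(8,7) succ=(1,2) retry=(1,0)

counter=9 r=(8,7) succ=(1,2) retry=(1,0)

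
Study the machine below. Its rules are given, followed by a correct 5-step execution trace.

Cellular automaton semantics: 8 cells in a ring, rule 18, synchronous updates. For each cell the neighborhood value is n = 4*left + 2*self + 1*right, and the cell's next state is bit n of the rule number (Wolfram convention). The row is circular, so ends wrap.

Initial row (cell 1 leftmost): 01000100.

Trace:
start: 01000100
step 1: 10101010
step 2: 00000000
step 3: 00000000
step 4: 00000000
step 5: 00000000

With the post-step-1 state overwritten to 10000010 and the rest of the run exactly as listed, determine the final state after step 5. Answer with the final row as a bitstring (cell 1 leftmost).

state after step 1 := 10000010
step 2: 01000100
step 3: 10101010
step 4: 00000000
step 5: 00000000

00000000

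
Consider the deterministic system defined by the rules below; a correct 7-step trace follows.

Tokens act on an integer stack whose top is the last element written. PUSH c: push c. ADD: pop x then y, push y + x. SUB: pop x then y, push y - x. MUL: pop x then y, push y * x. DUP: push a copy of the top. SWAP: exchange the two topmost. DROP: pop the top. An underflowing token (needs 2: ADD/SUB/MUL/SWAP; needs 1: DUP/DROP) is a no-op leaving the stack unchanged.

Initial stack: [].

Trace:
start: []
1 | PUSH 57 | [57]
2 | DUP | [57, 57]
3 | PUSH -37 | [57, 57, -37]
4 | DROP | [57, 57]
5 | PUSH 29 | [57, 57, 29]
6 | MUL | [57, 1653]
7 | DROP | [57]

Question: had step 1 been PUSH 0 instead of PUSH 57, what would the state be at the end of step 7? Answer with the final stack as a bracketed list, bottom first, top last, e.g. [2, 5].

(re-executing from step 1 with the substitution; state before step 1: [])
1 | PUSH 0 | [0]
2 | DUP | [0, 0]
3 | PUSH -37 | [0, 0, -37]
4 | DROP | [0, 0]
5 | PUSH 29 | [0, 0, 29]
6 | MUL | [0, 0]
7 | DROP | [0]

[0]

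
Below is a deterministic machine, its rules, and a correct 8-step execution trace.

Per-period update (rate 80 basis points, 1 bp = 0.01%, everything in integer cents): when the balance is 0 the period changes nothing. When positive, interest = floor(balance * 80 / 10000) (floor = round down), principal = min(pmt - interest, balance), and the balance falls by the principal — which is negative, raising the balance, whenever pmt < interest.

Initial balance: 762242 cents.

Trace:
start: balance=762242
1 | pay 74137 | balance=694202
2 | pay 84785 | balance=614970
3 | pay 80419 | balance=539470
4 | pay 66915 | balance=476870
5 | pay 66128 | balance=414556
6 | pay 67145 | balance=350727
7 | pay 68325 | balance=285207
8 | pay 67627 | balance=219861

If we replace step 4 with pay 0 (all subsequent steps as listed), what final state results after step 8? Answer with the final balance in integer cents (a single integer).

(re-executing from step 4 with the substitution; state before step 4: balance=539470)
4 | pay 0 | balance=543785
5 | pay 66128 | balance=482007
6 | pay 67145 | balance=418718
7 | pay 68325 | balance=353742
8 | pay 67627 | balance=288944

288944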